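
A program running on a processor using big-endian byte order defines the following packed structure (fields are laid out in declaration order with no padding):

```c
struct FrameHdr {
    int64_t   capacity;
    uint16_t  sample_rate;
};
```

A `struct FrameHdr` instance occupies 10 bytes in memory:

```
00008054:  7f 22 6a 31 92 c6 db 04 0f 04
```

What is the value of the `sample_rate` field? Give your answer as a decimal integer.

3844

`sample_rate` follows `capacity` (8 bytes), so it starts at byte offset 8 and occupies 2 bytes.
Bytes at offsets 8..9: 0F 04.
In big-endian order the high byte comes first in memory.
The bytes are already most-significant first: 0x0F04.
0x0F04 = 3844.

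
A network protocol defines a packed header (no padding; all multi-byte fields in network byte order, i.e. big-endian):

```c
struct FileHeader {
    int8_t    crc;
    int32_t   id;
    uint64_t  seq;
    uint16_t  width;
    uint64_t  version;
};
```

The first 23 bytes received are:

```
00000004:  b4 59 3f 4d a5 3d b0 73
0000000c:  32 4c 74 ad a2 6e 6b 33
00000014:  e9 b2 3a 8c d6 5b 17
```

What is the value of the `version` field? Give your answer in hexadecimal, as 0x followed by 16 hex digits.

`version` follows `crc` (1 B), `id` (4 B), `seq` (8 B), `width` (2 B), so it starts at offset 1 + 4 + 8 + 2 = 15 and occupies 8 bytes.
Bytes at offsets 15..22: 33 E9 B2 3A 8C D6 5B 17.
In big-endian order the high byte comes first in memory.
The bytes are already most-significant first: 0x33E9B23A8CD65B17.

0x33E9B23A8CD65B17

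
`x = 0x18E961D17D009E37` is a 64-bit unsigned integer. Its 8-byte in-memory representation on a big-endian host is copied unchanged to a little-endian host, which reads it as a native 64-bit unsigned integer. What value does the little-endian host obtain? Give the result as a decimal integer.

4007641258790086936

Stored big-endian, the bytes at ascending addresses are 18 E9 61 D1 7D 00 9E 37.
Read back as little-endian, the first byte is least significant, giving 0x379E007DD161E918.
0x379E007DD161E918 = 4007641258790086936.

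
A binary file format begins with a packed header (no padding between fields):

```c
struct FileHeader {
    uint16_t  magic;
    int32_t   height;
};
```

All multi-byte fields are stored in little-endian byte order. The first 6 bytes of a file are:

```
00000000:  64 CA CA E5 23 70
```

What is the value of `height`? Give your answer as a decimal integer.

1881400778

`height` follows `magic` (2 bytes), so it starts at byte offset 2 and occupies 4 bytes.
Bytes at offsets 2..5: CA E5 23 70.
Little-endian stores the least-significant byte at the lowest address.
Reassemble most-significant byte first: 70 23 E5 CA → 0x7023E5CA.
0x7023E5CA = 1881400778.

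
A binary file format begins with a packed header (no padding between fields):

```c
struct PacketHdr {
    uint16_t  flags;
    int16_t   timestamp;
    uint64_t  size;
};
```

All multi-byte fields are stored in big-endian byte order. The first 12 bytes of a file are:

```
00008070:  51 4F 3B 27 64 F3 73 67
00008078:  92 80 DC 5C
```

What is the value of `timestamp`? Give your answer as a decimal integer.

`timestamp` follows `flags` (2 bytes), so it starts at byte offset 2 and occupies 2 bytes.
Bytes at offsets 2..3: 3B 27.
Big-endian stores the most-significant byte at the lowest address.
The bytes are already most-significant first: 0x3B27.
0x3B27 = 15143.

15143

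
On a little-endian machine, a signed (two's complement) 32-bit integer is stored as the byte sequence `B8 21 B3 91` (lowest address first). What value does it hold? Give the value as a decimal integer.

In little-endian order the low byte comes first in memory.
Reassemble most-significant byte first: 91 B3 21 B8 → 0x91B321B8.
Top bit is set, so as a signed 32-bit value this is 0x91B321B8 − 2^32 = -1850531400.

-1850531400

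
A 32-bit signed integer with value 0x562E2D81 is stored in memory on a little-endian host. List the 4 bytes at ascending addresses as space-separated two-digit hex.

Split into bytes (most-significant first): 56 2E 2D 81.
Little-endian stores the least-significant byte at the lowest address.
So at ascending addresses the bytes are 81 2D 2E 56.

81 2D 2E 56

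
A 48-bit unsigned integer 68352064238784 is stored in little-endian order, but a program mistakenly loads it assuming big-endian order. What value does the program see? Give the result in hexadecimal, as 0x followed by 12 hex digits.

68352064238784 in 48-bit hexadecimal is 0x3E2A748234C0.
Stored little-endian, the bytes at ascending addresses are C0 34 82 74 2A 3E.
Read back as big-endian, the last byte is least significant, giving 0xC03482742A3E.

0xC03482742A3E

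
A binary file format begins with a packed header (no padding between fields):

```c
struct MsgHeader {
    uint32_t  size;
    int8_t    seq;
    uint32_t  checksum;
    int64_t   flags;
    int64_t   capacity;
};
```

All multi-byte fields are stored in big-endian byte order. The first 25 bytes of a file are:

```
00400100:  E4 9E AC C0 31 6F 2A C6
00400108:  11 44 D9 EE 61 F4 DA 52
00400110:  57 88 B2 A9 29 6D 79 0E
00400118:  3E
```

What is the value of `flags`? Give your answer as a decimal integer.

`flags` follows `size` (4 B), `seq` (1 B), `checksum` (4 B), so it starts at offset 4 + 1 + 4 = 9 and occupies 8 bytes.
Bytes at offsets 9..16: 44 D9 EE 61 F4 DA 52 57.
Big-endian: lowest address holds the most-significant byte.
The bytes are already most-significant first: 0x44D9EE61F4DA5257.
0x44D9EE61F4DA5257 = 4961258569012499031.

4961258569012499031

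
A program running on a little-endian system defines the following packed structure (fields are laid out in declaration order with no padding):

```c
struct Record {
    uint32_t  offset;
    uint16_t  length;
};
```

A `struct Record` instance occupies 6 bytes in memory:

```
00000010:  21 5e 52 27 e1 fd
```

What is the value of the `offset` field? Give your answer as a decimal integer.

659709473

`offset` is the first field, at byte offset 0, occupying 4 bytes.
Bytes at offsets 0..3: 21 5E 52 27.
Little-endian: lowest address holds the least-significant byte.
Reassemble most-significant byte first: 27 52 5E 21 → 0x27525E21.
0x27525E21 = 659709473.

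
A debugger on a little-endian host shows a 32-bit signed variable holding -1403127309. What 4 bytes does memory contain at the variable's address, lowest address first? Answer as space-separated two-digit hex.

Two's complement of -1403127309 in 32 bits: 1403127309 = 0x53A2060D; invert → 0xAC5DF9F2; add 1 → 0xAC5DF9F3.
Split into bytes (most-significant first): AC 5D F9 F3.
Little-endian stores the least-significant byte at the lowest address.
So at ascending addresses the bytes are F3 F9 5D AC.

F3 F9 5D AC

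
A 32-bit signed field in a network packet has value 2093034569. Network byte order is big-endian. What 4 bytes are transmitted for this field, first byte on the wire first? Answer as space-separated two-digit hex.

7C C1 2C 49

2093034569 in hexadecimal, padded to 32 bits, is 0x7CC12C49.
Split into bytes (most-significant first): 7C C1 2C 49.
Big-endian: lowest address holds the most-significant byte.
So the memory order matches the most-significant-first order: 7C C1 2C 49.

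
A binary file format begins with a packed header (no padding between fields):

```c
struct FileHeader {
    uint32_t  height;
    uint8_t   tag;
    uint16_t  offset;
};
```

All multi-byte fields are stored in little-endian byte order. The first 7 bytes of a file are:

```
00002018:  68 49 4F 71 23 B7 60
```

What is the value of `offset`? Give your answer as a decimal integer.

`offset` follows `height` (4 B), `tag` (1 B), so it starts at offset 4 + 1 = 5 and occupies 2 bytes.
Bytes at offsets 5..6: B7 60.
Little-endian stores the least-significant byte at the lowest address.
Reassemble most-significant byte first: 60 B7 → 0x60B7.
0x60B7 = 24759.

24759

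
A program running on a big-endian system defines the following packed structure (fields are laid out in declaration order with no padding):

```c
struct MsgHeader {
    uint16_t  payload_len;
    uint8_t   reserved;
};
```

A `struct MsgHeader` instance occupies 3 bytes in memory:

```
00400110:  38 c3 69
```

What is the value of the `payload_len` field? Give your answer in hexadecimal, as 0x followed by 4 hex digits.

`payload_len` is the first field, at byte offset 0, occupying 2 bytes.
Bytes at offsets 0..1: 38 C3.
In big-endian order the high byte comes first in memory.
The bytes are already most-significant first: 0x38C3.

0x38C3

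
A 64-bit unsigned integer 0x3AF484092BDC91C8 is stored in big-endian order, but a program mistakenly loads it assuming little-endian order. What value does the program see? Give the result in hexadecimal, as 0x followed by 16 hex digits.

Stored big-endian, the bytes at ascending addresses are 3A F4 84 09 2B DC 91 C8.
Read back as little-endian, the first byte is least significant, giving 0xC891DC2B0984F43A.

0xC891DC2B0984F43A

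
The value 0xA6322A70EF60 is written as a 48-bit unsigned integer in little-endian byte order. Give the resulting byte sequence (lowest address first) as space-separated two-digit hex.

60 EF 70 2A 32 A6

Split into bytes (most-significant first): A6 32 2A 70 EF 60.
Little-endian stores the least-significant byte at the lowest address.
So at ascending addresses the bytes are 60 EF 70 2A 32 A6.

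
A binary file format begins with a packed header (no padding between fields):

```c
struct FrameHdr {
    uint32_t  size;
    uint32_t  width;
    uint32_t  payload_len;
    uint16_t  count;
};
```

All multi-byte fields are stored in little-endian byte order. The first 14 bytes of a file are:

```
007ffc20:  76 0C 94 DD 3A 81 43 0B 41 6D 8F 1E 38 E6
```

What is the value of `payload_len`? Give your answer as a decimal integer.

512716097

`payload_len` follows `size` (4 B), `width` (4 B), so it starts at offset 4 + 4 = 8 and occupies 4 bytes.
Bytes at offsets 8..11: 41 6D 8F 1E.
Little-endian stores the least-significant byte at the lowest address.
Reassemble most-significant byte first: 1E 8F 6D 41 → 0x1E8F6D41.
0x1E8F6D41 = 512716097.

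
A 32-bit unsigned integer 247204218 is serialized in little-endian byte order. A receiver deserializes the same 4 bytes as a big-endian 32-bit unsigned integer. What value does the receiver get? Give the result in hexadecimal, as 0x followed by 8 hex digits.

0x7A09BC0E

247204218 in 32-bit hexadecimal is 0x0EBC097A.
Stored little-endian, the bytes at ascending addresses are 7A 09 BC 0E.
Read back as big-endian, the last byte is least significant, giving 0x7A09BC0E.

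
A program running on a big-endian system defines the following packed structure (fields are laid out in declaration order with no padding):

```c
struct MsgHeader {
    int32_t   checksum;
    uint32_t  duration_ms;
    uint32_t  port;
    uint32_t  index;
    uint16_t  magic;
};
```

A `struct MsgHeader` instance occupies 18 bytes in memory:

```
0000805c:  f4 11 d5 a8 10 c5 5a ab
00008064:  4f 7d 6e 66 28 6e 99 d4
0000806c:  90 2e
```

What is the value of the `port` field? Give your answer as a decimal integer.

`port` follows `checksum` (4 B), `duration_ms` (4 B), so it starts at offset 4 + 4 = 8 and occupies 4 bytes.
Bytes at offsets 8..11: 4F 7D 6E 66.
Big-endian stores the most-significant byte at the lowest address.
The bytes are already most-significant first: 0x4F7D6E66.
0x4F7D6E66 = 1333620326.

1333620326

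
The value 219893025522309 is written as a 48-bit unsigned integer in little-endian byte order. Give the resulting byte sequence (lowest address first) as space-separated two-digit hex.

85 C2 AC D5 FD C7

219893025522309 in hexadecimal, padded to 48 bits, is 0xC7FDD5ACC285.
Split into bytes (most-significant first): C7 FD D5 AC C2 85.
Little-endian: lowest address holds the least-significant byte.
So at ascending addresses the bytes are 85 C2 AC D5 FD C7.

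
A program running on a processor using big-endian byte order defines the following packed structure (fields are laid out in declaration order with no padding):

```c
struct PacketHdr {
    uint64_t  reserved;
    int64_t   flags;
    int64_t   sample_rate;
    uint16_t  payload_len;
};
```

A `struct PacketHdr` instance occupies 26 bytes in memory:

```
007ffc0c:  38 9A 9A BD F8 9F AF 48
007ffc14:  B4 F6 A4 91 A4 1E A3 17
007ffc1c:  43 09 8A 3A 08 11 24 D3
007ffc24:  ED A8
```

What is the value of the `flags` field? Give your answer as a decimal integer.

`flags` follows `reserved` (8 bytes), so it starts at byte offset 8 and occupies 8 bytes.
Bytes at offsets 8..15: B4 F6 A4 91 A4 1E A3 17.
In big-endian order the high byte comes first in memory.
The bytes are already most-significant first: 0xB4F6A491A41EA317.
Top bit is set, so as a signed 64-bit value this is 0xB4F6A491A41EA317 − 2^64 = -5406953357181017321.

-5406953357181017321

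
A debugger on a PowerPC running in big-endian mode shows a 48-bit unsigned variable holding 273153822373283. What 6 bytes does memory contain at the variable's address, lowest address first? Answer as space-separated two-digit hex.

273153822373283 in hexadecimal, padded to 48 bits, is 0xF86E948D35A3.
Split into bytes (most-significant first): F8 6E 94 8D 35 A3.
Big-endian: lowest address holds the most-significant byte.
So the memory order matches the most-significant-first order: F8 6E 94 8D 35 A3.

F8 6E 94 8D 35 A3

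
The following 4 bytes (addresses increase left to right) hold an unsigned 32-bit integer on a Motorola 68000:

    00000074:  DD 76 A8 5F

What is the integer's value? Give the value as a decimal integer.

3715541087

In big-endian order the high byte comes first in memory.
The bytes are already most-significant first: 0xDD76A85F.
0xDD76A85F = 3715541087.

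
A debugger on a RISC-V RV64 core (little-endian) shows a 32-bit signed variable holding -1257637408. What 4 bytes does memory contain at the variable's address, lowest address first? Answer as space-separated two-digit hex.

E0 F9 09 B5

Two's complement of -1257637408 in 32 bits: 1257637408 = 0x4AF60620; invert → 0xB509F9DF; add 1 → 0xB509F9E0.
Split into bytes (most-significant first): B5 09 F9 E0.
Little-endian stores the least-significant byte at the lowest address.
So at ascending addresses the bytes are E0 F9 09 B5.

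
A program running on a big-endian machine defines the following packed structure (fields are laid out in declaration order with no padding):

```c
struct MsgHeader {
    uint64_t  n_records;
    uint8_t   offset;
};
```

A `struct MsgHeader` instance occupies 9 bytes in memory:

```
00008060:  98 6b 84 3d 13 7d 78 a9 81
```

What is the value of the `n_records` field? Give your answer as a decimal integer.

`n_records` is the first field, at byte offset 0, occupying 8 bytes.
Bytes at offsets 0..7: 98 6B 84 3D 13 7D 78 A9.
In big-endian order the high byte comes first in memory.
The bytes are already most-significant first: 0x986B843D137D78A9.
0x986B843D137D78A9 = 10983017514127947945.

10983017514127947945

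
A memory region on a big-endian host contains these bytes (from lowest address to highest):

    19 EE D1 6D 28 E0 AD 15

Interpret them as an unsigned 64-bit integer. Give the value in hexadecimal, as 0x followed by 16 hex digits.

0x19EED16D28E0AD15

In big-endian order the high byte comes first in memory.
The bytes are already most-significant first: 0x19EED16D28E0AD15.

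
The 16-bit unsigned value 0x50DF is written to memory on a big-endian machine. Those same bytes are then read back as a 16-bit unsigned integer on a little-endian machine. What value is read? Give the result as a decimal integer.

57168

Stored big-endian, the bytes at ascending addresses are 50 DF.
Read back as little-endian, the first byte is least significant, giving 0xDF50.
0xDF50 = 57168.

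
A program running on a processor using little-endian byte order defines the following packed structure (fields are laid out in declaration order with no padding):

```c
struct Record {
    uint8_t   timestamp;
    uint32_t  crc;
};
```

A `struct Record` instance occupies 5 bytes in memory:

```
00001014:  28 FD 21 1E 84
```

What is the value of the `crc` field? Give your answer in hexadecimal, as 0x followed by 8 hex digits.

0x841E21FD

`crc` follows `timestamp` (1 byte), so it starts at byte offset 1 and occupies 4 bytes.
Bytes at offsets 1..4: FD 21 1E 84.
In little-endian order the low byte comes first in memory.
Reassemble most-significant byte first: 84 1E 21 FD → 0x841E21FD.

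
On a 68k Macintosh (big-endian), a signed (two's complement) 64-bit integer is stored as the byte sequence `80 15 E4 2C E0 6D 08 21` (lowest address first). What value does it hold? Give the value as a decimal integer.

-9217210180948916191

In big-endian order the high byte comes first in memory.
The bytes are already most-significant first: 0x8015E42CE06D0821.
Top bit is set, so as a signed 64-bit value this is 0x8015E42CE06D0821 − 2^64 = -9217210180948916191.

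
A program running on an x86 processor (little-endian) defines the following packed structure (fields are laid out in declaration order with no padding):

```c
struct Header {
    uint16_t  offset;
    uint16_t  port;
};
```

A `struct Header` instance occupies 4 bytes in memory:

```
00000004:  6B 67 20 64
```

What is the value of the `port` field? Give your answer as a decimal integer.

25632

`port` follows `offset` (2 bytes), so it starts at byte offset 2 and occupies 2 bytes.
Bytes at offsets 2..3: 20 64.
In little-endian order the low byte comes first in memory.
Reassemble most-significant byte first: 64 20 → 0x6420.
0x6420 = 25632.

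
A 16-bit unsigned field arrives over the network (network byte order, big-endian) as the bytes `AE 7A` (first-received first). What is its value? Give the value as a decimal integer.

44666

Big-endian: lowest address holds the most-significant byte.
The bytes are already most-significant first: 0xAE7A.
0xAE7A = 44666.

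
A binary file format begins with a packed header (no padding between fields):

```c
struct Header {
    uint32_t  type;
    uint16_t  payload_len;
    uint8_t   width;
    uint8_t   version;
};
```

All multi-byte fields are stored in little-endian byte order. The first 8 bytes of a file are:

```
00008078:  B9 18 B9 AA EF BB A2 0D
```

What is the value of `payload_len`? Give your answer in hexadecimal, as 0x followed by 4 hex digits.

0xBBEF

`payload_len` follows `type` (4 bytes), so it starts at byte offset 4 and occupies 2 bytes.
Bytes at offsets 4..5: EF BB.
Little-endian stores the least-significant byte at the lowest address.
Reassemble most-significant byte first: BB EF → 0xBBEF.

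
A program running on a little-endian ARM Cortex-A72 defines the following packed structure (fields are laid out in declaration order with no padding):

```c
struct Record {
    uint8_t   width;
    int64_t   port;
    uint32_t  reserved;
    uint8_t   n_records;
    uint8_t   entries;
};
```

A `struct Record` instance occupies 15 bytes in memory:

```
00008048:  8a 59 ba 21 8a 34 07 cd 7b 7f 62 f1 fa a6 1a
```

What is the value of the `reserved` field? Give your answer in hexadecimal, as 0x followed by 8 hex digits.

`reserved` follows `width` (1 B), `port` (8 B), so it starts at offset 1 + 8 = 9 and occupies 4 bytes.
Bytes at offsets 9..12: 7F 62 F1 FA.
Little-endian: lowest address holds the least-significant byte.
Reassemble most-significant byte first: FA F1 62 7F → 0xFAF1627F.

0xFAF1627F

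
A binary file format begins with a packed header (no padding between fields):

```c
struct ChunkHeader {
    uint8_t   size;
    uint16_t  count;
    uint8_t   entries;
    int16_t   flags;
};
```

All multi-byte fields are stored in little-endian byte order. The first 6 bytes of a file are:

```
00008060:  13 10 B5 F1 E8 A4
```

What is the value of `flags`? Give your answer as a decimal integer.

`flags` follows `size` (1 B), `count` (2 B), `entries` (1 B), so it starts at offset 1 + 2 + 1 = 4 and occupies 2 bytes.
Bytes at offsets 4..5: E8 A4.
Little-endian: lowest address holds the least-significant byte.
Reassemble most-significant byte first: A4 E8 → 0xA4E8.
Top bit is set, so as a signed 16-bit value this is 0xA4E8 − 2^16 = -23320.

-23320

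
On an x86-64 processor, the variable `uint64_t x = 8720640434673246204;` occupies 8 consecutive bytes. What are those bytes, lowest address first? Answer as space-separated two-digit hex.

8720640434673246204 in hexadecimal, padded to 64 bits, is 0x7905F0457A9B5FFC.
Split into bytes (most-significant first): 79 05 F0 45 7A 9B 5F FC.
Little-endian stores the least-significant byte at the lowest address.
So at ascending addresses the bytes are FC 5F 9B 7A 45 F0 05 79.

FC 5F 9B 7A 45 F0 05 79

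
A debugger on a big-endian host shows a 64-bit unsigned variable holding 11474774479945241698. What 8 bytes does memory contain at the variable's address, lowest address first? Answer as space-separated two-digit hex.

9F 3E 96 97 F2 DA 94 62

11474774479945241698 in hexadecimal, padded to 64 bits, is 0x9F3E9697F2DA9462.
Split into bytes (most-significant first): 9F 3E 96 97 F2 DA 94 62.
Big-endian: lowest address holds the most-significant byte.
So the memory order matches the most-significant-first order: 9F 3E 96 97 F2 DA 94 62.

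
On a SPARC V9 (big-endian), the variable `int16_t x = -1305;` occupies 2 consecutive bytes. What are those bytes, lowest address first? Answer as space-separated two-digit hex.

FA E7

Two's complement of -1305 in 16 bits: 1305 = 0x0519; invert → 0xFAE6; add 1 → 0xFAE7.
Split into bytes (most-significant first): FA E7.
In big-endian order the high byte comes first in memory.
So the memory order matches the most-significant-first order: FA E7.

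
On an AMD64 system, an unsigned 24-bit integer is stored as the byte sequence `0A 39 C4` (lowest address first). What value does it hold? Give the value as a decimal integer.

12859658

Little-endian stores the least-significant byte at the lowest address.
Reassemble most-significant byte first: C4 39 0A → 0xC4390A.
0xC4390A = 12859658.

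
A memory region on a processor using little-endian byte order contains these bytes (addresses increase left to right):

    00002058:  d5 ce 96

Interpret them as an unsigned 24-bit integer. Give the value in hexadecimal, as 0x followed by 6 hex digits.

0x96CED5

Little-endian: lowest address holds the least-significant byte.
Reassemble most-significant byte first: 96 CE D5 → 0x96CED5.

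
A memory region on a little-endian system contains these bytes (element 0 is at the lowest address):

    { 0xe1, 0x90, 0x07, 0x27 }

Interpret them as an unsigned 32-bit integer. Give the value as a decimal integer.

Little-endian: lowest address holds the least-significant byte.
Reassemble most-significant byte first: 27 07 90 E1 → 0x270790E1.
0x270790E1 = 654807265.

654807265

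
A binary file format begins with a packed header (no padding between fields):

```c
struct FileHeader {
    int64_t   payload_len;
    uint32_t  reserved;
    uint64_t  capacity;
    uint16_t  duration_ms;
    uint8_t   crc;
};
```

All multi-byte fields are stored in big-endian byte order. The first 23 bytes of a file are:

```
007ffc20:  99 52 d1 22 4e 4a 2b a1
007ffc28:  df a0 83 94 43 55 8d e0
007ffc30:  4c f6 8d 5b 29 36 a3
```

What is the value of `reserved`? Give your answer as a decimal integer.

3751838612

`reserved` follows `payload_len` (8 bytes), so it starts at byte offset 8 and occupies 4 bytes.
Bytes at offsets 8..11: DF A0 83 94.
In big-endian order the high byte comes first in memory.
The bytes are already most-significant first: 0xDFA08394.
0xDFA08394 = 3751838612.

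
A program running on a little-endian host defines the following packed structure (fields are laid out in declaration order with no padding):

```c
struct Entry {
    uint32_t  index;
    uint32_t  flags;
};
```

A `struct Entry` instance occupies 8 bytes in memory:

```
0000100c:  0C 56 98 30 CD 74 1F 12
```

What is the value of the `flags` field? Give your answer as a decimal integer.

`flags` follows `index` (4 bytes), so it starts at byte offset 4 and occupies 4 bytes.
Bytes at offsets 4..7: CD 74 1F 12.
In little-endian order the low byte comes first in memory.
Reassemble most-significant byte first: 12 1F 74 CD → 0x121F74CD.
0x121F74CD = 304051405.

304051405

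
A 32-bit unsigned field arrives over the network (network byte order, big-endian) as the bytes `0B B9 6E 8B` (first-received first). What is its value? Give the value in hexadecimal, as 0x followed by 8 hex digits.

Big-endian: lowest address holds the most-significant byte.
The bytes are already most-significant first: 0x0BB96E8B.

0x0BB96E8B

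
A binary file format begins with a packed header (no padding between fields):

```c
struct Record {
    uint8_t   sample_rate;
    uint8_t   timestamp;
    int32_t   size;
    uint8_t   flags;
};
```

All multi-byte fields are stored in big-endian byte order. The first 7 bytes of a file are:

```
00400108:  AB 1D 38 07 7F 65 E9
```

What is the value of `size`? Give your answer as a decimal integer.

`size` follows `sample_rate` (1 B), `timestamp` (1 B), so it starts at offset 1 + 1 = 2 and occupies 4 bytes.
Bytes at offsets 2..5: 38 07 7F 65.
Big-endian stores the most-significant byte at the lowest address.
The bytes are already most-significant first: 0x38077F65.
0x38077F65 = 940015461.

940015461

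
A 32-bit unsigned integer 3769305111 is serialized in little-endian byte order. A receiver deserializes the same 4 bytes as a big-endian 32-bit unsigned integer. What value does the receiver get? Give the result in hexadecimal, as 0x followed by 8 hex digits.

3769305111 in 32-bit hexadecimal is 0xE0AB0817.
Stored little-endian, the bytes at ascending addresses are 17 08 AB E0.
Read back as big-endian, the last byte is least significant, giving 0x1708ABE0.

0x1708ABE0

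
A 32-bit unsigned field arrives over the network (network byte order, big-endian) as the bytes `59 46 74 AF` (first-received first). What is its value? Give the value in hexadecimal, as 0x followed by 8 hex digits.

0x594674AF

In big-endian order the high byte comes first in memory.
The bytes are already most-significant first: 0x594674AF.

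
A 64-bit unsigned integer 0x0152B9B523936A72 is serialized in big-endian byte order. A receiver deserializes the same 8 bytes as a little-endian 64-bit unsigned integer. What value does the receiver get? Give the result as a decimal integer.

Stored big-endian, the bytes at ascending addresses are 01 52 B9 B5 23 93 6A 72.
Read back as little-endian, the first byte is least significant, giving 0x726A9323B5B95201.
0x726A9323B5B95201 = 8244563849437073921.

8244563849437073921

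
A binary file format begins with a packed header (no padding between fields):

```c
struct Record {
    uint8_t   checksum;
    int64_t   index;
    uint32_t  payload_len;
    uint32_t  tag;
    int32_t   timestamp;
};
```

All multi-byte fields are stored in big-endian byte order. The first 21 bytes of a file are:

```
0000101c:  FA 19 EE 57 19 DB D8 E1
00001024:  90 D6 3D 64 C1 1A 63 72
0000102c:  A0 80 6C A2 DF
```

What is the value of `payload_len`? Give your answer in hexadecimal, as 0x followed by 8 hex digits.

`payload_len` follows `checksum` (1 B), `index` (8 B), so it starts at offset 1 + 8 = 9 and occupies 4 bytes.
Bytes at offsets 9..12: D6 3D 64 C1.
Big-endian stores the most-significant byte at the lowest address.
The bytes are already most-significant first: 0xD63D64C1.

0xD63D64C1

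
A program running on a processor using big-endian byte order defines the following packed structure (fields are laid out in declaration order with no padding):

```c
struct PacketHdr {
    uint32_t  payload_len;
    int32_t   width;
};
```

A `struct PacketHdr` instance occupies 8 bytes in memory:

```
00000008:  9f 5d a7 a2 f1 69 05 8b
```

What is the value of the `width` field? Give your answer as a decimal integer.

`width` follows `payload_len` (4 bytes), so it starts at byte offset 4 and occupies 4 bytes.
Bytes at offsets 4..7: F1 69 05 8B.
In big-endian order the high byte comes first in memory.
The bytes are already most-significant first: 0xF169058B.
Top bit is set, so as a signed 32-bit value this is 0xF169058B − 2^32 = -244775541.

-244775541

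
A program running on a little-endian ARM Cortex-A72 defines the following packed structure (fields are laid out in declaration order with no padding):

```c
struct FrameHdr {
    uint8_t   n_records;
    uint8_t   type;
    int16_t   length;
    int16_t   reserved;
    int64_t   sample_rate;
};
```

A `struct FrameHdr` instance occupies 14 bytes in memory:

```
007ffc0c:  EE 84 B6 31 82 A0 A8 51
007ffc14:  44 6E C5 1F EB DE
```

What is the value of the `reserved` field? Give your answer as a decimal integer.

-24446

`reserved` follows `n_records` (1 B), `type` (1 B), `length` (2 B), so it starts at offset 1 + 1 + 2 = 4 and occupies 2 bytes.
Bytes at offsets 4..5: 82 A0.
Little-endian stores the least-significant byte at the lowest address.
Reassemble most-significant byte first: A0 82 → 0xA082.
Top bit is set, so as a signed 16-bit value this is 0xA082 − 2^16 = -24446.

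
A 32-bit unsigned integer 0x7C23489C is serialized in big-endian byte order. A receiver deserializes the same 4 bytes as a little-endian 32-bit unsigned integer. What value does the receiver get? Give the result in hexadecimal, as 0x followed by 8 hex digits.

Stored big-endian, the bytes at ascending addresses are 7C 23 48 9C.
Read back as little-endian, the first byte is least significant, giving 0x9C48237C.

0x9C48237C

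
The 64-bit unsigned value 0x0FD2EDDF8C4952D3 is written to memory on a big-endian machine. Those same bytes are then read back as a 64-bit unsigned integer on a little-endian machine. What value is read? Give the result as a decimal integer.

Stored big-endian, the bytes at ascending addresses are 0F D2 ED DF 8C 49 52 D3.
Read back as little-endian, the first byte is least significant, giving 0xD352498CDFEDD20F.
0xD352498CDFEDD20F = 15227314159494222351.

15227314159494222351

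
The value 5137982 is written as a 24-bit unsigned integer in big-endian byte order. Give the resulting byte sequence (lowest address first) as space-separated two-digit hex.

5137982 in hexadecimal, padded to 24 bits, is 0x4E663E.
Split into bytes (most-significant first): 4E 66 3E.
Big-endian stores the most-significant byte at the lowest address.
So the memory order matches the most-significant-first order: 4E 66 3E.

4E 66 3E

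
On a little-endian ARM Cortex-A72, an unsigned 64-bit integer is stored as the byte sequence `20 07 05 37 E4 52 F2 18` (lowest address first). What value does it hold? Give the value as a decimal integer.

1797590341403346720

In little-endian order the low byte comes first in memory.
Reassemble most-significant byte first: 18 F2 52 E4 37 05 07 20 → 0x18F252E437050720.
0x18F252E437050720 = 1797590341403346720.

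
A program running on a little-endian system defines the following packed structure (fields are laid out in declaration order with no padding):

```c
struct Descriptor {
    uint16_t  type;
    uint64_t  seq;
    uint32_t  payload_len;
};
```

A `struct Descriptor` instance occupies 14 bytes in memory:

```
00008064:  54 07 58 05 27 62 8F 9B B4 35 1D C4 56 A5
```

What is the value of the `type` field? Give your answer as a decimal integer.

`type` is the first field, at byte offset 0, occupying 2 bytes.
Bytes at offsets 0..1: 54 07.
Little-endian: lowest address holds the least-significant byte.
Reassemble most-significant byte first: 07 54 → 0x0754.
0x0754 = 1876.

1876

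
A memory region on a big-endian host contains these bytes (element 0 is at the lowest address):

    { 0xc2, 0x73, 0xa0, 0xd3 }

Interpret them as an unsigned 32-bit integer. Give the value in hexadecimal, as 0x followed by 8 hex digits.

0xC273A0D3

Big-endian: lowest address holds the most-significant byte.
The bytes are already most-significant first: 0xC273A0D3.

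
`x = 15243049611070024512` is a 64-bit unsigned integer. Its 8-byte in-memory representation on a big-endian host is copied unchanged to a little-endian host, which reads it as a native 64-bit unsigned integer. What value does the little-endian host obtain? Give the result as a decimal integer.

4623925996015356627

15243049611070024512 in 64-bit hexadecimal is 0xD38A30DC317C2B40.
Stored big-endian, the bytes at ascending addresses are D3 8A 30 DC 31 7C 2B 40.
Read back as little-endian, the first byte is least significant, giving 0x402B7C31DC308AD3.
0x402B7C31DC308AD3 = 4623925996015356627.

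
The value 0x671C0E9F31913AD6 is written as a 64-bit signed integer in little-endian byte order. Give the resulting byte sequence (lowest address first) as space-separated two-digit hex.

Split into bytes (most-significant first): 67 1C 0E 9F 31 91 3A D6.
Little-endian stores the least-significant byte at the lowest address.
So at ascending addresses the bytes are D6 3A 91 31 9F 0E 1C 67.

D6 3A 91 31 9F 0E 1C 67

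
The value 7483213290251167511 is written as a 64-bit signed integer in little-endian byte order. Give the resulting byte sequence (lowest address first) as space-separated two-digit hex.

7483213290251167511 in hexadecimal, padded to 64 bits, is 0x67D9B6D6F7E72717.
Split into bytes (most-significant first): 67 D9 B6 D6 F7 E7 27 17.
Little-endian stores the least-significant byte at the lowest address.
So at ascending addresses the bytes are 17 27 E7 F7 D6 B6 D9 67.

17 27 E7 F7 D6 B6 D9 67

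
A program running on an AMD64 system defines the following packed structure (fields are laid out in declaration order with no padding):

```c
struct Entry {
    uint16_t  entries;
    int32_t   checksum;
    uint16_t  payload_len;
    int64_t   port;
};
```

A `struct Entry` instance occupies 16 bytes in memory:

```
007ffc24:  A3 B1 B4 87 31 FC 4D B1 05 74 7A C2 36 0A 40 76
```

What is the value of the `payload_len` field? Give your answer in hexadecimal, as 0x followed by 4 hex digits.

`payload_len` follows `entries` (2 B), `checksum` (4 B), so it starts at offset 2 + 4 = 6 and occupies 2 bytes.
Bytes at offsets 6..7: 4D B1.
Little-endian stores the least-significant byte at the lowest address.
Reassemble most-significant byte first: B1 4D → 0xB14D.

0xB14D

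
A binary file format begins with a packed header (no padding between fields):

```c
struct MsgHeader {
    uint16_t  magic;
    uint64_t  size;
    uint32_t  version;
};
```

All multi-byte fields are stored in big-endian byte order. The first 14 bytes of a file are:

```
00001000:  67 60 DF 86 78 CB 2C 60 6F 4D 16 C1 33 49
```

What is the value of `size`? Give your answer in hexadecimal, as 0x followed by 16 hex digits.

`size` follows `magic` (2 bytes), so it starts at byte offset 2 and occupies 8 bytes.
Bytes at offsets 2..9: DF 86 78 CB 2C 60 6F 4D.
Big-endian: lowest address holds the most-significant byte.
The bytes are already most-significant first: 0xDF8678CB2C606F4D.

0xDF8678CB2C606F4D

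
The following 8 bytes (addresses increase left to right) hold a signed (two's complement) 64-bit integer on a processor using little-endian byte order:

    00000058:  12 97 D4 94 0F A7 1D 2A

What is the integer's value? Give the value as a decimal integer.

In little-endian order the low byte comes first in memory.
Reassemble most-significant byte first: 2A 1D A7 0F 94 D4 97 12 → 0x2A1DA70F94D49712.
0x2A1DA70F94D49712 = 3034765409280890642.

3034765409280890642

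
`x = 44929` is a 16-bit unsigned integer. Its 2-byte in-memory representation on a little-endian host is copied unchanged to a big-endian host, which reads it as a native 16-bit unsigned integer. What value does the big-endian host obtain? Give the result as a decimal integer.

33199

44929 in 16-bit hexadecimal is 0xAF81.
Stored little-endian, the bytes at ascending addresses are 81 AF.
Read back as big-endian, the last byte is least significant, giving 0x81AF.
0x81AF = 33199.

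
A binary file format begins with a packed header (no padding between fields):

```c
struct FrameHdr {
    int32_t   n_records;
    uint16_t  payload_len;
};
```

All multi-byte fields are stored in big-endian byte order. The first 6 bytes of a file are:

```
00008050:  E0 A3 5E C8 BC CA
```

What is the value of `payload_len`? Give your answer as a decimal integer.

48330

`payload_len` follows `n_records` (4 bytes), so it starts at byte offset 4 and occupies 2 bytes.
Bytes at offsets 4..5: BC CA.
Big-endian stores the most-significant byte at the lowest address.
The bytes are already most-significant first: 0xBCCA.
0xBCCA = 48330.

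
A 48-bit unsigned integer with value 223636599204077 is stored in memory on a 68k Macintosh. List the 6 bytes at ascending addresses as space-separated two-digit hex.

223636599204077 in hexadecimal, padded to 48 bits, is 0xCB65740DE8ED.
Split into bytes (most-significant first): CB 65 74 0D E8 ED.
Big-endian: lowest address holds the most-significant byte.
So the memory order matches the most-significant-first order: CB 65 74 0D E8 ED.

CB 65 74 0D E8 ED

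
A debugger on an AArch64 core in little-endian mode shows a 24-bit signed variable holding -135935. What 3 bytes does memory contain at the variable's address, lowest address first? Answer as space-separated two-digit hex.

Two's complement of -135935 in 24 bits: 135935 = 0x0212FF; invert → 0xFDED00; add 1 → 0xFDED01.
Split into bytes (most-significant first): FD ED 01.
In little-endian order the low byte comes first in memory.
So at ascending addresses the bytes are 01 ED FD.

01 ED FD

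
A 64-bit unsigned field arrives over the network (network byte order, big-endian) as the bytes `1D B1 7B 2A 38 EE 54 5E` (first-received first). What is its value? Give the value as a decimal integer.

2139626719251682398

Big-endian stores the most-significant byte at the lowest address.
The bytes are already most-significant first: 0x1DB17B2A38EE545E.
0x1DB17B2A38EE545E = 2139626719251682398.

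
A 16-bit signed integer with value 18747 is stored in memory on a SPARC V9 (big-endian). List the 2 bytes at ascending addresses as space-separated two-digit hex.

49 3B

18747 in hexadecimal, padded to 16 bits, is 0x493B.
Split into bytes (most-significant first): 49 3B.
Big-endian: lowest address holds the most-significant byte.
So the memory order matches the most-significant-first order: 49 3B.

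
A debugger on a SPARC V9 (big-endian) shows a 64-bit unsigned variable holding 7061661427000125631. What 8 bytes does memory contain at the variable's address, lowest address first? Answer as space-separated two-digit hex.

7061661427000125631 in hexadecimal, padded to 64 bits, is 0x62000FA7506BA8BF.
Split into bytes (most-significant first): 62 00 0F A7 50 6B A8 BF.
Big-endian: lowest address holds the most-significant byte.
So the memory order matches the most-significant-first order: 62 00 0F A7 50 6B A8 BF.

62 00 0F A7 50 6B A8 BF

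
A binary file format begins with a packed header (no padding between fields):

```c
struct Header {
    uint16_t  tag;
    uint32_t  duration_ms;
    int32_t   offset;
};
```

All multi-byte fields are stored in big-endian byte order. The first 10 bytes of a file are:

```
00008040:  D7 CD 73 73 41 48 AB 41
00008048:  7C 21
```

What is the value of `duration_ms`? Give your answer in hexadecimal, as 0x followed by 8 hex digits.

0x73734148

`duration_ms` follows `tag` (2 bytes), so it starts at byte offset 2 and occupies 4 bytes.
Bytes at offsets 2..5: 73 73 41 48.
In big-endian order the high byte comes first in memory.
The bytes are already most-significant first: 0x73734148.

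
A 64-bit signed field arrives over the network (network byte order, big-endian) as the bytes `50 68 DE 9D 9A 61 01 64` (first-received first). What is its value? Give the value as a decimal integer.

In big-endian order the high byte comes first in memory.
The bytes are already most-significant first: 0x5068DE9D9A610164.
0x5068DE9D9A610164 = 5794125689093423460.

5794125689093423460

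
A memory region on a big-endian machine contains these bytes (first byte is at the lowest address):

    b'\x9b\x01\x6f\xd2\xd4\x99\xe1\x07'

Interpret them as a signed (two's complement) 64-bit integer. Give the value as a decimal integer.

-7277412571553341177

Big-endian: lowest address holds the most-significant byte.
The bytes are already most-significant first: 0x9B016FD2D499E107.
Top bit is set, so as a signed 64-bit value this is 0x9B016FD2D499E107 − 2^64 = -7277412571553341177.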